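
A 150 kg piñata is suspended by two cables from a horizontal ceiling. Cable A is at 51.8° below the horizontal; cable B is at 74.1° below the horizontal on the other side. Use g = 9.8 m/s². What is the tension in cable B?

T_B ≈ 1120 N

Weight W = 150 × 9.8 = 1470 N acts straight down.
Horizontal: T_A cos 51.8° = T_B cos 74.1°  →  T_A = 0.443 T_B.
Vertical: T_A sin 51.8° + T_B sin 74.1° = 1470.
Substituting the horizontal relation into the vertical equation gives 1.31 T_B = 1470, so T_B = 1122 N.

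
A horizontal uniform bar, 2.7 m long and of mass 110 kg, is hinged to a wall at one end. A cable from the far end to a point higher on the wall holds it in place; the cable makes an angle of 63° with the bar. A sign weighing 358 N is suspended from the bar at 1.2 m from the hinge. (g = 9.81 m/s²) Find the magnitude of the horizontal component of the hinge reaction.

Take torques about the hinge: T sin 63° · 2.7 = 110×9.81×1.35 + 358×1.2 = 1886.4 N·m.
So T = 1886.4 / (0.8910 × 2.7) = 784.13 N.
ΣF_x = 0: H_x = T cos 63° = 355.99 N.

H_x ≈ 356 N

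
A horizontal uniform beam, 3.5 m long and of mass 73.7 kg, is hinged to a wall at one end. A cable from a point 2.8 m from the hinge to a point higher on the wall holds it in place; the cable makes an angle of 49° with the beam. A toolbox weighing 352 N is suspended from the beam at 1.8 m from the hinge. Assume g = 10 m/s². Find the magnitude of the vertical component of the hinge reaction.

Take torques about the hinge: T sin 49° · 2.8 = 73.7×10×1.75 + 352×1.8 = 1923.3 N·m.
So T = 1923.3 / (0.7547 × 2.8) = 910.17 N.
ΣF_y = 0: H_y = (73.7×10 + 352) − T sin 49° = 1089 − 686.91 = 402.09 N.

|H_y| ≈ 402 N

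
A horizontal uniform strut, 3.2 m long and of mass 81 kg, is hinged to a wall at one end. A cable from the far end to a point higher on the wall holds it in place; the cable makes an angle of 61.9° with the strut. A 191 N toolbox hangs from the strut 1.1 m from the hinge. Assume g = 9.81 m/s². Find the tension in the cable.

Take torques about the hinge: T sin 61.9° · 3.2 = 81×9.81×1.6 + 191×1.1 = 1481.5 N·m.
So T = 1481.5 / (0.8821 × 3.2) = 524.82 N.

T ≈ 525 N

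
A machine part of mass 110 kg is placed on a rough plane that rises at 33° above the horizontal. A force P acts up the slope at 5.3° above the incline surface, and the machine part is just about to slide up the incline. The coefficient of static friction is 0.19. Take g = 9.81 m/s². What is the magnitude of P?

P ≈ 750 N

On the verge of sliding up the incline, friction equals μN and acts down the slope.
Perpendicular: N + P sin 5.3° = W cos 33° = 905 N.
Along incline: P cos 5.3° = W sin 33° + μN  with W sin 33° = 587.7 N.
Solving the pair for P and N: P = 749.7 N, N = 835.8 N (and f = μN = 158.8 N).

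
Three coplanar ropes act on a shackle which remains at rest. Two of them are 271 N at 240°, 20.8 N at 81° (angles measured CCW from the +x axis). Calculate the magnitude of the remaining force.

F ≈ 252 N

Sum the known components: ΣF_x = -132.2 N, ΣF_y = -214.1 N.
For equilibrium the remaining force must supply (−ΣF_x, −ΣF_y) = (132.2, 214.1) N.
Magnitude = √((132.2)² + (214.1)²) = 251.7 N; direction = atan2(214.1, 132.2) = 58.3°.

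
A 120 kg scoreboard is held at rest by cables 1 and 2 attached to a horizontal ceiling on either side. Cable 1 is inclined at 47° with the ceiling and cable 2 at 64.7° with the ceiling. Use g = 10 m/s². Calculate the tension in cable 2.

Weight W = 120 × 10 = 1200 N acts straight down.
Horizontal: T_1 cos 47° = T_2 cos 64.7°  →  T_1 = 0.6266 T_2.
Vertical: T_1 sin 47° + T_2 sin 64.7° = 1200.
Substituting the horizontal relation into the vertical equation gives 1.362 T_2 = 1200, so T_2 = 880.8 N.

T_2 ≈ 881 N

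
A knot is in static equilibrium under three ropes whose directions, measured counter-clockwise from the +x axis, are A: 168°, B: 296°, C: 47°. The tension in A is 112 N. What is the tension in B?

Resolve: ΣF_x = 112 cos 168° + T_B cos 296° + T_C cos 47° = 0.
        ΣF_y = 112 sin 168° + T_B sin 296° + T_C sin 47° = 0.
The known terms sum to (-109.6, 23.29) N, so 0.4384 T_B + 0.6820 T_C = 109.6 and -0.8988 T_B + 0.7314 T_C = -23.29.
Solving simultaneously: T_B = 102.8 N, T_C = 94.54 N.

T_B ≈ 103 N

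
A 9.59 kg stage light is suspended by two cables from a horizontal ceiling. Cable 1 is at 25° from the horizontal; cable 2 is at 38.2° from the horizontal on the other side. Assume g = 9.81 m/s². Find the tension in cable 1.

T_1 ≈ 82.8 N

Weight W = 9.59 × 9.81 = 94.08 N acts straight down.
Horizontal: T_1 cos 25° = T_2 cos 38.2°  →  T_2 = 1.153 T_1.
Vertical: T_1 sin 25° + T_2 sin 38.2° = 94.08.
Substituting the horizontal relation into the vertical equation gives 1.136 T_1 = 94.08, so T_1 = 82.83 N.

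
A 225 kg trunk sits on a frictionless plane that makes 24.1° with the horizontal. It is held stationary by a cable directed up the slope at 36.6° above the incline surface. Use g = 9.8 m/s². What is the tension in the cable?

T ≈ 1120 N

Take axes along and perpendicular to the incline. Weight components: W sin 24.1° = 900.4 N down-slope, W cos 24.1° = 2013 N into the surface.
Along incline: T cos 36.6° = W sin 24.1° → T = 1122 N.
Perpendicular: N = W cos 24.1° − T sin 36.6° = 1344 N.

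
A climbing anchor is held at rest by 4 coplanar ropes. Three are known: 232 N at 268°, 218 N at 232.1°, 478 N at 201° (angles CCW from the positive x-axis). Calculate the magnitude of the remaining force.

F ≈ 823 N

Sum the known components: ΣF_x = -588.3 N, ΣF_y = -575.2 N.
For equilibrium the remaining force must supply (−ΣF_x, −ΣF_y) = (588.3, 575.2) N.
Magnitude = √((588.3)² + (575.2)²) = 822.7 N; direction = atan2(575.2, 588.3) = 44.4°.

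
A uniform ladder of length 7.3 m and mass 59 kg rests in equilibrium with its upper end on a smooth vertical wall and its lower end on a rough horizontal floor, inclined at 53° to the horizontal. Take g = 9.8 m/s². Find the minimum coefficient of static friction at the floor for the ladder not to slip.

ΣF_y = 0: N_floor = 59×9.8 = 578.2 N.
Torques about the foot: N_wall · 7.3 sin 53° = 59×9.8×3.65 cos 53° → N_wall = 217.85 N.
ΣF_x = 0: f_floor = N_wall = 217.85 N.
μ_min = f_floor / N_floor = 217.85 / 578.2 = 0.3768.

μ_min ≈ 0.377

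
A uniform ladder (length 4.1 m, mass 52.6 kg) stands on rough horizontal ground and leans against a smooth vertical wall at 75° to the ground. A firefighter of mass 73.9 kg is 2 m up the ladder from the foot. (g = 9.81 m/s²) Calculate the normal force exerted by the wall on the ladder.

N_wall ≈ 164 N

Torques about the foot: N_wall · 4.1 sin 75° = 52.6×9.81×2.05 cos 75° + 73.9×9.81×2 cos 75° → N_wall = 163.89 N.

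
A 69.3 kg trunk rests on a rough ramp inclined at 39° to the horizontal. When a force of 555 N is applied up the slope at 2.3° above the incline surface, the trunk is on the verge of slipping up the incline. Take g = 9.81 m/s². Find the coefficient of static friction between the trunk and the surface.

On the verge of sliding up the incline, friction is at its maximum μN and acts down the slope.
Perpendicular to incline: N = W cos 39° − P sin 2.3° = 528.3 − 22.27 = 506.1 N.
Along incline: P cos 2.3° − μN = W sin 39° → μ = −(W sin 39° − P cos 2.3°) / N = 0.2504.

μ ≈ 0.250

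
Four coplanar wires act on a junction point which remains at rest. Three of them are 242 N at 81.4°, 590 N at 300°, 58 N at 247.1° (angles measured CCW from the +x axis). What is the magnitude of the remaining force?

F ≈ 448 N

Sum the known components: ΣF_x = 308.6 N, ΣF_y = -325.1 N.
For equilibrium the remaining force must supply (−ΣF_x, −ΣF_y) = (-308.6, 325.1) N.
Magnitude = √((-308.6)² + (325.1)²) = 448.3 N; direction = atan2(325.1, -308.6) = 133.5°.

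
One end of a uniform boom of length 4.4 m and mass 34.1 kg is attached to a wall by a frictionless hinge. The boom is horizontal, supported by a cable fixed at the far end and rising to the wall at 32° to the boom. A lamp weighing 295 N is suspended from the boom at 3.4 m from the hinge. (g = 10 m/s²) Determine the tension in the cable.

T ≈ 752 N

Take torques about the hinge: T sin 32° · 4.4 = 34.1×10×2.2 + 295×3.4 = 1753.2 N·m.
So T = 1753.2 / (0.5299 × 4.4) = 751.92 N.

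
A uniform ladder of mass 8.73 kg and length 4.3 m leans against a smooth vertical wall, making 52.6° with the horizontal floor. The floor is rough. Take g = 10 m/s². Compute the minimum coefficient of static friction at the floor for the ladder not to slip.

ΣF_y = 0: N_floor = 8.73×10 = 87.3 N.
Torques about the foot: N_wall · 4.3 sin 52.6° = 8.73×10×2.15 cos 52.6° → N_wall = 33.373 N.
ΣF_x = 0: f_floor = N_wall = 33.373 N.
μ_min = f_floor / N_floor = 33.373 / 87.3 = 0.3823.

μ_min ≈ 0.382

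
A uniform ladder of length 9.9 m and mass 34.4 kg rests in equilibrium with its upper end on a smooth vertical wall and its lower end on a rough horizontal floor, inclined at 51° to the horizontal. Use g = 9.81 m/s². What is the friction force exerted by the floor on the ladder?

Torques about the foot: N_wall · 9.9 sin 51° = 34.4×9.81×4.95 cos 51° → N_wall = 136.64 N.
ΣF_x = 0: f_floor = N_wall = 136.64 N.

f ≈ 137 N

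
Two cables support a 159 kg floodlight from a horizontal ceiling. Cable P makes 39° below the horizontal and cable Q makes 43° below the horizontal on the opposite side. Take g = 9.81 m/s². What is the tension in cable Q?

T_Q ≈ 1220 N

Weight W = 159 × 9.81 = 1560 N acts straight down.
Horizontal: T_P cos 39° = T_Q cos 43°  →  T_P = 0.9411 T_Q.
Vertical: T_P sin 39° + T_Q sin 43° = 1560.
Substituting the horizontal relation into the vertical equation gives 1.274 T_Q = 1560, so T_Q = 1224 N.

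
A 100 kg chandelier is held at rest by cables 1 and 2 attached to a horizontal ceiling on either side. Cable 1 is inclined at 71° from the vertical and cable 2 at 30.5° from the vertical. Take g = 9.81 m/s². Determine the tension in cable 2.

T_2 ≈ 947 N

Angles from the horizontal: cable 1 is 90° − 71° = 19°, cable 2 is 90° − 30.5° = 59.5°.
Weight W = 100 × 9.81 = 981 N acts straight down.
Horizontal: T_1 cos 19° = T_2 cos 59.5°  →  T_1 = 0.5368 T_2.
Vertical: T_1 sin 19° + T_2 sin 59.5° = 981.
Substituting the horizontal relation into the vertical equation gives 1.036 T_2 = 981, so T_2 = 946.6 N.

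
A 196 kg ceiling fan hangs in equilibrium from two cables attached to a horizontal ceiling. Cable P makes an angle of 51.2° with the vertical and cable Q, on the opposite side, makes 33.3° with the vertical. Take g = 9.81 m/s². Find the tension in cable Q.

T_Q ≈ 1510 N

Angles from the horizontal: cable P is 90° − 51.2° = 38.8°, cable Q is 90° − 33.3° = 56.7°.
Weight W = 196 × 9.81 = 1923 N acts straight down.
Horizontal: T_P cos 38.8° = T_Q cos 56.7°  →  T_P = 0.7045 T_Q.
Vertical: T_P sin 38.8° + T_Q sin 56.7° = 1923.
Substituting the horizontal relation into the vertical equation gives 1.277 T_Q = 1923, so T_Q = 1505 N.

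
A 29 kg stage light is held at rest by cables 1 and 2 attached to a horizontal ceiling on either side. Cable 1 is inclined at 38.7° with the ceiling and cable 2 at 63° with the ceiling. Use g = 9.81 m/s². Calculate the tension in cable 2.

Weight W = 29 × 9.81 = 284.5 N acts straight down.
Horizontal: T_1 cos 38.7° = T_2 cos 63°  →  T_1 = 0.5817 T_2.
Vertical: T_1 sin 38.7° + T_2 sin 63° = 284.5.
Substituting the horizontal relation into the vertical equation gives 1.255 T_2 = 284.5, so T_2 = 226.7 N.

T_2 ≈ 227 N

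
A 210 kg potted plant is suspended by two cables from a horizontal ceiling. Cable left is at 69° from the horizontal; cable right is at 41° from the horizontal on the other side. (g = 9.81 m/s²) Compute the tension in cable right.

T_right ≈ 786 N

Weight W = 210 × 9.81 = 2060 N acts straight down.
Horizontal: T_left cos 69° = T_right cos 41°  →  T_left = 2.106 T_right.
Vertical: T_left sin 69° + T_right sin 41° = 2060.
Substituting the horizontal relation into the vertical equation gives 2.622 T_right = 2060, so T_right = 785.7 N.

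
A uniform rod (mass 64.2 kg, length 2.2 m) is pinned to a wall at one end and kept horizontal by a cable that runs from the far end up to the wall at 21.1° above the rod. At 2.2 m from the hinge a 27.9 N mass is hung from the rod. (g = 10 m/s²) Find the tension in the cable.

T ≈ 969 N

Take torques about the hinge: T sin 21.1° · 2.2 = 64.2×10×1.1 + 27.9×2.2 = 767.58 N·m.
So T = 767.58 / (0.3600 × 2.2) = 969.18 N.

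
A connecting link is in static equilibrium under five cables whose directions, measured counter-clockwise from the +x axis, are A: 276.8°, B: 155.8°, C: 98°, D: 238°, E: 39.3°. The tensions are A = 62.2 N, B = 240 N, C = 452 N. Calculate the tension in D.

T_D ≈ 1710 N

Resolve: ΣF_x = 62.2 cos 276.8° + 240 cos 155.8° + 452 cos 98° + T_D cos 238° + T_E cos 39.3° = 0.
        ΣF_y = 62.2 sin 276.8° + 240 sin 155.8° + 452 sin 98° + T_D sin 238° + T_E sin 39.3° = 0.
The known terms sum to (-274.5, 484.2) N, so -0.5299 T_D + 0.7738 T_E = 274.5 and -0.8480 T_D + 0.6334 T_E = -484.2.
Solving simultaneously: T_D = 1711 N, T_E = 1526 N.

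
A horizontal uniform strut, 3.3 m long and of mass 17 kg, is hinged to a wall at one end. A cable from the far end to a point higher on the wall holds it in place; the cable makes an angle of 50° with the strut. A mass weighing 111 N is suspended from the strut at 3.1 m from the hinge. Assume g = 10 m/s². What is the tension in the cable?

Take torques about the hinge: T sin 50° · 3.3 = 17×10×1.65 + 111×3.1 = 624.6 N·m.
So T = 624.6 / (0.7660 × 3.3) = 247.08 N.

T ≈ 247 N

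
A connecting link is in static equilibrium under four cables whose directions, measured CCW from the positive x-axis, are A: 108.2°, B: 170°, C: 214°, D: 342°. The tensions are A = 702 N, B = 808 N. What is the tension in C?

T_C ≈ 576 N

Resolve: ΣF_x = 702 cos 108.2° + 808 cos 170° + T_C cos 214° + T_D cos 342° = 0.
        ΣF_y = 702 sin 108.2° + 808 sin 170° + T_C sin 214° + T_D sin 342° = 0.
The known terms sum to (-1015, 807.2) N, so -0.8290 T_C + 0.9511 T_D = 1015 and -0.5592 T_C − 0.3090 T_D = -807.2.
Solving simultaneously: T_C = 576.2 N, T_D = 1569 N.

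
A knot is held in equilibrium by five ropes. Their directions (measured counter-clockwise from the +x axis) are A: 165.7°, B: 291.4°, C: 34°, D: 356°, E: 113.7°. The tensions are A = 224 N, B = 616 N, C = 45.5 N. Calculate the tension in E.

Resolve: ΣF_x = 224 cos 165.7° + 616 cos 291.4° + 45.5 cos 34° + T_D cos 356° + T_E cos 113.7° = 0.
        ΣF_y = 224 sin 165.7° + 616 sin 291.4° + 45.5 sin 34° + T_D sin 356° + T_E sin 113.7° = 0.
The known terms sum to (45.43, -492.8) N, so 0.9976 T_D − 0.4019 T_E = -45.43 and -0.0698 T_D + 0.9157 T_E = 492.8.
Solving simultaneously: T_D = 176.7 N, T_E = 551.6 N.

T_E ≈ 552 N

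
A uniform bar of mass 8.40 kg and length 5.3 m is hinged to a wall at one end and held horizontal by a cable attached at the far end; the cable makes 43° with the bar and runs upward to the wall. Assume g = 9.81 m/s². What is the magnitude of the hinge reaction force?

Take torques about the hinge: T sin 43° · 5.3 = 8.40×9.81×2.65 = 218.37 N·m.
So T = 218.37 / (0.6820 × 5.3) = 60.414 N.
ΣF_x = 0: H_x = T cos 43° = 44.184 N.
ΣF_y = 0: H_y = (8.40×9.81) − T sin 43° = 82.404 − 41.202 = 41.202 N.
|H| = √(H_x² + H_y²) = √((44.184)² + (41.202)²) = 60.414 N.

|H| ≈ 60.4 N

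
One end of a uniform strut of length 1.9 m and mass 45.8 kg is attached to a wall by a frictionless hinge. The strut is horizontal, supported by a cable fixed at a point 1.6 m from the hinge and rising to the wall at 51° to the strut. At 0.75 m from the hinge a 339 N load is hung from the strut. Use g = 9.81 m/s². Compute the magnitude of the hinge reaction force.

|H| ≈ 500 N

Take torques about the hinge: T sin 51° · 1.6 = 45.8×9.81×0.95 + 339×0.75 = 681.08 N·m.
So T = 681.08 / (0.7771 × 1.6) = 547.74 N.
ΣF_x = 0: H_x = T cos 51° = 344.71 N.
ΣF_y = 0: H_y = (45.8×9.81 + 339) − T sin 51° = 788.3 − 425.68 = 362.62 N.
|H| = √(H_x² + H_y²) = √((344.71)² + (362.62)²) = 500.32 N.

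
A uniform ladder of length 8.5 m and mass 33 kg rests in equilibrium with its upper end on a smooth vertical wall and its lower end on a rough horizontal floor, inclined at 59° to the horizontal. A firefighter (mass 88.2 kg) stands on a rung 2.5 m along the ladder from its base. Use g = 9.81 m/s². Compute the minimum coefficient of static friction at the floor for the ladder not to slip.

μ_min ≈ 0.210

ΣF_y = 0: N_floor = 33×9.81 + 88.2×9.81 = 1189 N.
Torques about the foot: N_wall · 8.5 sin 59° = 33×9.81×4.25 cos 59° + 88.2×9.81×2.5 cos 59° → N_wall = 250.17 N.
ΣF_x = 0: f_floor = N_wall = 250.17 N.
μ_min = f_floor / N_floor = 250.17 / 1189 = 0.2104.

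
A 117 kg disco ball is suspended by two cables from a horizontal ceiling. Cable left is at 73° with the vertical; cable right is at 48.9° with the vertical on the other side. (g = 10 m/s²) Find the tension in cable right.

Angles from the horizontal: cable left is 90° − 73° = 17°, cable right is 90° − 48.9° = 41.1°.
Weight W = 117 × 10 = 1170 N acts straight down.
Horizontal: T_left cos 17° = T_right cos 41.1°  →  T_left = 0.788 T_right.
Vertical: T_left sin 17° + T_right sin 41.1° = 1170.
Substituting the horizontal relation into the vertical equation gives 0.8878 T_right = 1170, so T_right = 1318 N.

T_right ≈ 1320 N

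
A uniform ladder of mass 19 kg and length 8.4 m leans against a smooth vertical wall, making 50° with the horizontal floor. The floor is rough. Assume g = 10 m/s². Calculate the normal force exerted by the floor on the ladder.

N_floor ≈ 190 N

ΣF_y = 0: N_floor = 19×10 = 190 N.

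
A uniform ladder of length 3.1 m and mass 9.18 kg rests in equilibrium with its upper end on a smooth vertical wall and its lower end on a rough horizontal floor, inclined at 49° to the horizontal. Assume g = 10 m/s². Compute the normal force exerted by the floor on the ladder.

ΣF_y = 0: N_floor = 9.18×10 = 91.8 N.

N_floor ≈ 91.8 N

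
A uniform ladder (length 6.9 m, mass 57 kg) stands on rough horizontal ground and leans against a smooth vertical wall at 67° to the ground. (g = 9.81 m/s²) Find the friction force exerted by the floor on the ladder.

f ≈ 119 N

Torques about the foot: N_wall · 6.9 sin 67° = 57×9.81×3.45 cos 67° → N_wall = 118.68 N.
ΣF_x = 0: f_floor = N_wall = 118.68 N.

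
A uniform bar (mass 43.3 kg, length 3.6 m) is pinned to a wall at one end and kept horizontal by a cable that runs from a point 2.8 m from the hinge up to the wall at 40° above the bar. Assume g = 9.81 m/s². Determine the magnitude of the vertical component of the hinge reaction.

Take torques about the hinge: T sin 40° · 2.8 = 43.3×9.81×1.8 = 764.59 N·m.
So T = 764.59 / (0.6428 × 2.8) = 424.82 N.
ΣF_y = 0: H_y = (43.3×9.81) − T sin 40° = 424.77 − 273.07 = 151.7 N.

|H_y| ≈ 152 N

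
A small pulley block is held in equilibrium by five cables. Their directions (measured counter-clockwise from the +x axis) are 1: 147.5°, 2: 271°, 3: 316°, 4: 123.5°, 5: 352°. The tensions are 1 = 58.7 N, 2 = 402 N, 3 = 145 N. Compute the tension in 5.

T_5 ≈ 278 N

Resolve: ΣF_x = 58.7 cos 147.5° + 402 cos 271° + 145 cos 316° + T_4 cos 123.5° + T_5 cos 352° = 0.
        ΣF_y = 58.7 sin 147.5° + 402 sin 271° + 145 sin 316° + T_4 sin 123.5° + T_5 sin 352° = 0.
The known terms sum to (61.81, -471.1) N, so -0.5519 T_4 + 0.9903 T_5 = -61.81 and 0.8339 T_4 − 0.1392 T_5 = 471.1.
Solving simultaneously: T_4 = 611.4 N, T_5 = 278.4 N.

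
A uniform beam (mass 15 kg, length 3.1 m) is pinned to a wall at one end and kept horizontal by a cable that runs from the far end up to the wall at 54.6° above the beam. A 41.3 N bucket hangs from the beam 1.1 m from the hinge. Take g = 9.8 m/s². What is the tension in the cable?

T ≈ 108 N

Take torques about the hinge: T sin 54.6° · 3.1 = 15×9.8×1.55 + 41.3×1.1 = 273.28 N·m.
So T = 273.28 / (0.8151 × 3.1) = 108.15 N.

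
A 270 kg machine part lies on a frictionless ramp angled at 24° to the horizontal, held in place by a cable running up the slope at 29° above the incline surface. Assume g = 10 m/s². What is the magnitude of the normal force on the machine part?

N ≈ 1860 N

Take axes along and perpendicular to the incline. Weight components: W sin 24° = 1098 N down-slope, W cos 24° = 2467 N into the surface.
Along incline: T cos 29° = W sin 24° → T = 1256 N.
Perpendicular: N = W cos 24° − T sin 29° = 1858 N.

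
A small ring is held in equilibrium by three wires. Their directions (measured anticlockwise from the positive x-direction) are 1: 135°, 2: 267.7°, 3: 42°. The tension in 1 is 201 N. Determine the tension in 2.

T_2 ≈ 280 N

Resolve: ΣF_x = 201 cos 135° + T_2 cos 267.7° + T_3 cos 42° = 0.
        ΣF_y = 201 sin 135° + T_2 sin 267.7° + T_3 sin 42° = 0.
The known terms sum to (-142.1, 142.1) N, so -0.0401 T_2 + 0.7431 T_3 = 142.1 and -0.9992 T_2 + 0.6691 T_3 = -142.1.
Solving simultaneously: T_2 = 280.5 N, T_3 = 206.4 N.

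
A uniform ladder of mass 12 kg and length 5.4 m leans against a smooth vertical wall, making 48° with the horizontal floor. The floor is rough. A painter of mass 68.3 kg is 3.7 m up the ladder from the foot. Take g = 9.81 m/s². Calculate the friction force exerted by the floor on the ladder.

f ≈ 466 N

Torques about the foot: N_wall · 5.4 sin 48° = 12×9.81×2.7 cos 48° + 68.3×9.81×3.7 cos 48° → N_wall = 466.36 N.
ΣF_x = 0: f_floor = N_wall = 466.36 N.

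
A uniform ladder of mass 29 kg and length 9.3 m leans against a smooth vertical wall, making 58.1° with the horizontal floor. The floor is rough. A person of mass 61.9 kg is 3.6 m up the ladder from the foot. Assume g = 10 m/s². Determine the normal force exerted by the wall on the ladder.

N_wall ≈ 239 N

Torques about the foot: N_wall · 9.3 sin 58.1° = 29×10×4.65 cos 58.1° + 61.9×10×3.6 cos 58.1° → N_wall = 239.4 N.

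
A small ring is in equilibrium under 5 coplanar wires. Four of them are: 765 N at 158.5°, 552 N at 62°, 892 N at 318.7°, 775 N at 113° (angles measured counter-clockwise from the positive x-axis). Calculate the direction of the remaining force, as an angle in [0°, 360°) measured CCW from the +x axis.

Sum the known components: ΣF_x = -85.31 N, ΣF_y = 892.4 N.
For equilibrium the remaining force must supply (−ΣF_x, −ΣF_y) = (85.31, -892.4) N.
Magnitude = √((85.31)² + (-892.4)²) = 896.5 N; direction = atan2(-892.4, 85.31) = 275.5°.

θ ≈ 275°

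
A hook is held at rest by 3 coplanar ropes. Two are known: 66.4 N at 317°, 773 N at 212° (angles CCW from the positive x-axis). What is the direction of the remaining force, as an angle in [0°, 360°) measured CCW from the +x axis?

θ ≈ 36.9°

Sum the known components: ΣF_x = -607 N, ΣF_y = -454.9 N.
For equilibrium the remaining force must supply (−ΣF_x, −ΣF_y) = (607, 454.9) N.
Magnitude = √((607)² + (454.9)²) = 758.5 N; direction = atan2(454.9, 607) = 36.9°.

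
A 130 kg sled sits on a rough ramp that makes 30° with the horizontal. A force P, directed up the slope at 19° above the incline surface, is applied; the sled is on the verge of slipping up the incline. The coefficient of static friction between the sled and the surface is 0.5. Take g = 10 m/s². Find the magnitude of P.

P ≈ 1090 N

On the verge of sliding up the incline, friction equals μN and acts down the slope.
Perpendicular: N + P sin 19° = W cos 30° = 1126 N.
Along incline: P cos 19° = W sin 30° + μN  with W sin 30° = 650 N.
Solving the pair for P and N: P = 1094 N, N = 769.5 N (and f = μN = 384.8 N).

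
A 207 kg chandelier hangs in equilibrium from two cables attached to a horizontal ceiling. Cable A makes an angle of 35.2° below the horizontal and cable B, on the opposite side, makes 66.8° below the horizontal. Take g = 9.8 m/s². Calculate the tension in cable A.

T_A ≈ 817 N

Weight W = 207 × 9.8 = 2029 N acts straight down.
Horizontal: T_A cos 35.2° = T_B cos 66.8°  →  T_B = 2.074 T_A.
Vertical: T_A sin 35.2° + T_B sin 66.8° = 2029.
Substituting the horizontal relation into the vertical equation gives 2.483 T_A = 2029, so T_A = 817 N.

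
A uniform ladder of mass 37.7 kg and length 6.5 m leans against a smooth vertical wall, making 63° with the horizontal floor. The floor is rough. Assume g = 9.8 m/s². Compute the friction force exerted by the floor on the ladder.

f ≈ 94.1 N

Torques about the foot: N_wall · 6.5 sin 63° = 37.7×9.8×3.25 cos 63° → N_wall = 94.125 N.
ΣF_x = 0: f_floor = N_wall = 94.125 N.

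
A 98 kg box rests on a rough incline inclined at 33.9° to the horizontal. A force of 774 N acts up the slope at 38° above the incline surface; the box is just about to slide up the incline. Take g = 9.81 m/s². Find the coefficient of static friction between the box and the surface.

μ ≈ 0.229

On the verge of sliding up the incline, friction is at its maximum μN and acts down the slope.
Perpendicular to incline: N = W cos 33.9° − P sin 38° = 798 − 476.5 = 321.4 N.
Along incline: P cos 38° − μN = W sin 33.9° → μ = −(W sin 33.9° − P cos 38°) / N = 0.2293.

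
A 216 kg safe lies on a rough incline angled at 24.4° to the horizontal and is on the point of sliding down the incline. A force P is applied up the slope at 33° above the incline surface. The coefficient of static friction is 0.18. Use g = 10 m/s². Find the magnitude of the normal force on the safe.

On the verge of sliding down the incline, friction equals μN and acts up the slope.
Perpendicular: N + P sin 33° = W cos 24.4° = 1967 N.
Along incline: P cos 33° + μN = W sin 24.4° with W sin 24.4° = 892.3 N.
Solving the pair for P and N: P = 726.7 N, N = 1571 N (and f = μN = 282.8 N).

N ≈ 1570 N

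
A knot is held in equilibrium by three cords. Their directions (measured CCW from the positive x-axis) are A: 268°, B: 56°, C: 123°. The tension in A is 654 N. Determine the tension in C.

Resolve: ΣF_x = 654 cos 268° + T_B cos 56° + T_C cos 123° = 0.
        ΣF_y = 654 sin 268° + T_B sin 56° + T_C sin 123° = 0.
The known terms sum to (-22.82, -653.6) N, so 0.5592 T_B − 0.5446 T_C = 22.82 and 0.8290 T_B + 0.8387 T_C = 653.6.
Solving simultaneously: T_B = 407.5 N, T_C = 376.5 N.

T_C ≈ 376 N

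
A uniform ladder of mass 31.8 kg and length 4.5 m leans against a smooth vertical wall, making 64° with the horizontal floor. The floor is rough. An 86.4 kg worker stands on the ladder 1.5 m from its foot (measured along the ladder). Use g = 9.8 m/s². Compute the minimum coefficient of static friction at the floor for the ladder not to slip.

ΣF_y = 0: N_floor = 31.8×9.8 + 86.4×9.8 = 1158.4 N.
Torques about the foot: N_wall · 4.5 sin 64° = 31.8×9.8×2.25 cos 64° + 86.4×9.8×1.5 cos 64° → N_wall = 213.66 N.
ΣF_x = 0: f_floor = N_wall = 213.66 N.
μ_min = f_floor / N_floor = 213.66 / 1158.4 = 0.1844.

μ_min ≈ 0.184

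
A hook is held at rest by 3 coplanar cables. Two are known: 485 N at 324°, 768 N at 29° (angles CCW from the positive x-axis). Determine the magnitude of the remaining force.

Sum the known components: ΣF_x = 1064 N, ΣF_y = 87.26 N.
For equilibrium the remaining force must supply (−ΣF_x, −ΣF_y) = (-1064, -87.26) N.
Magnitude = √((-1064)² + (-87.26)²) = 1068 N; direction = atan2(-87.26, -1064) = 184.7°.

F ≈ 1070 N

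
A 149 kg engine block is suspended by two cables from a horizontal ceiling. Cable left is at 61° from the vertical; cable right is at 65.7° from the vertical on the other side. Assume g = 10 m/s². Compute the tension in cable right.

Angles from the horizontal: cable left is 90° − 61° = 29°, cable right is 90° − 65.7° = 24.3°.
Weight W = 149 × 10 = 1490 N acts straight down.
Horizontal: T_left cos 29° = T_right cos 24.3°  →  T_left = 1.042 T_right.
Vertical: T_left sin 29° + T_right sin 24.3° = 1490.
Substituting the horizontal relation into the vertical equation gives 0.9167 T_right = 1490, so T_right = 1625 N.

T_right ≈ 1630 N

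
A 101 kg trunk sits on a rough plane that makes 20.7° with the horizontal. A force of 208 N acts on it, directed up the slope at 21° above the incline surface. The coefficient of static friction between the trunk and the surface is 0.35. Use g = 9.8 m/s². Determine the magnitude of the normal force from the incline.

Axes along / perpendicular to the incline. W sin 20.7° = 349.9 N down-slope; W cos 20.7° = 925.9 N into the surface.
Perpendicular: N = W cos 20.7° − P sin 21° = 925.9 − 74.54 = 851.4 N.
Along incline: P cos 21° + f = W sin 20.7° (friction acts up-slope) → f = 349.9 − 194.2 = 155.7 N.
|f| = 155.7 N ≤ μN = 298 N, so the trunk is indeed static.

N ≈ 851 N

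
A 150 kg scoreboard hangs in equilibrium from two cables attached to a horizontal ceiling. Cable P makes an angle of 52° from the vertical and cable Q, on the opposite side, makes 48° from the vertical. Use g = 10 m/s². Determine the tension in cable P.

Angles from the horizontal: cable P is 90° − 52° = 38°, cable Q is 90° − 48° = 42°.
Weight W = 150 × 10 = 1500 N acts straight down.
Horizontal: T_P cos 38° = T_Q cos 42°  →  T_Q = 1.06 T_P.
Vertical: T_P sin 38° + T_Q sin 42° = 1500.
Substituting the horizontal relation into the vertical equation gives 1.325 T_P = 1500, so T_P = 1132 N.

T_P ≈ 1130 N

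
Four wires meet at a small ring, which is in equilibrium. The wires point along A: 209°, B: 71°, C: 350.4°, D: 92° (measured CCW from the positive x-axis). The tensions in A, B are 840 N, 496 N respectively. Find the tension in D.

T_D ≈ 35.4 N

Resolve: ΣF_x = 840 cos 209° + 496 cos 71° + T_C cos 350.4° + T_D cos 92° = 0.
        ΣF_y = 840 sin 209° + 496 sin 71° + T_C sin 350.4° + T_D sin 92° = 0.
The known terms sum to (-573.2, 61.74) N, so 0.9860 T_C − 0.0349 T_D = 573.2 and -0.1668 T_C + 0.9994 T_D = -61.74.
Solving simultaneously: T_C = 582.6 N, T_D = 35.44 N.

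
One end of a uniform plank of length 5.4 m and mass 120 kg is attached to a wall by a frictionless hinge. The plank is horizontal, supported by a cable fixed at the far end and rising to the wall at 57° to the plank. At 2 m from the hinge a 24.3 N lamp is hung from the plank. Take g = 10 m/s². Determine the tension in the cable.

Take torques about the hinge: T sin 57° · 5.4 = 120×10×2.7 + 24.3×2 = 3288.6 N·m.
So T = 3288.6 / (0.8387 × 5.4) = 726.15 N.

T ≈ 726 N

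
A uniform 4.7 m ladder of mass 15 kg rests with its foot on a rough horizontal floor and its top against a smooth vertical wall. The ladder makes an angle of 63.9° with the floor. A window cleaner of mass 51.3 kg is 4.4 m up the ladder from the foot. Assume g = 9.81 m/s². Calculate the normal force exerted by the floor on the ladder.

ΣF_y = 0: N_floor = 15×9.81 + 51.3×9.81 = 650.4 N.

N_floor ≈ 650 N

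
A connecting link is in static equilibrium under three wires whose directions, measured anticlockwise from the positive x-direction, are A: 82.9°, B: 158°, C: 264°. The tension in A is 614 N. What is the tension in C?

Resolve: ΣF_x = 614 cos 82.9° + T_B cos 158° + T_C cos 264° = 0.
        ΣF_y = 614 sin 82.9° + T_B sin 158° + T_C sin 264° = 0.
The known terms sum to (75.89, 609.3) N, so -0.9272 T_B − 0.1045 T_C = -75.89 and 0.3746 T_B − 0.9945 T_C = -609.3.
Solving simultaneously: T_B = 12.26 N, T_C = 617.3 N.

T_C ≈ 617 N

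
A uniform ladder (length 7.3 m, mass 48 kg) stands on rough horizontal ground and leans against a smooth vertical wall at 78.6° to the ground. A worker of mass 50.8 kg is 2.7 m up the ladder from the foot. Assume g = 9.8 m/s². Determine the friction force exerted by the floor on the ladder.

Torques about the foot: N_wall · 7.3 sin 78.6° = 48×9.8×3.65 cos 78.6° + 50.8×9.8×2.7 cos 78.6° → N_wall = 84.552 N.
ΣF_x = 0: f_floor = N_wall = 84.552 N.

f ≈ 84.6 N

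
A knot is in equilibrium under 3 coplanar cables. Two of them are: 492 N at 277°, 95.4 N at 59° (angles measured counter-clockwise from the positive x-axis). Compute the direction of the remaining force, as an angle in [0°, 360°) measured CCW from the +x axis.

θ ≈ 105°

Sum the known components: ΣF_x = 109.1 N, ΣF_y = -406.6 N.
For equilibrium the remaining force must supply (−ΣF_x, −ΣF_y) = (-109.1, 406.6) N.
Magnitude = √((-109.1)² + (406.6)²) = 420.9 N; direction = atan2(406.6, -109.1) = 105.0°.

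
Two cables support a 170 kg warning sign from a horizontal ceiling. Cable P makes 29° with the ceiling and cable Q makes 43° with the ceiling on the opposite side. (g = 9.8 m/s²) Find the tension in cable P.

Weight W = 170 × 9.8 = 1666 N acts straight down.
Horizontal: T_P cos 29° = T_Q cos 43°  →  T_Q = 1.196 T_P.
Vertical: T_P sin 29° + T_Q sin 43° = 1666.
Substituting the horizontal relation into the vertical equation gives 1.3 T_P = 1666, so T_P = 1281 N.

T_P ≈ 1280 N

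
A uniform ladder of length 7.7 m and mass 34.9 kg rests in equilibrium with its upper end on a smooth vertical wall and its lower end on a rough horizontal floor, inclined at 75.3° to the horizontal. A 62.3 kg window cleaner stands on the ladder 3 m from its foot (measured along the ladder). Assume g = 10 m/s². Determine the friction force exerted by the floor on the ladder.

f ≈ 109 N

Torques about the foot: N_wall · 7.7 sin 75.3° = 34.9×10×3.85 cos 75.3° + 62.3×10×3 cos 75.3° → N_wall = 109.46 N.
ΣF_x = 0: f_floor = N_wall = 109.46 N.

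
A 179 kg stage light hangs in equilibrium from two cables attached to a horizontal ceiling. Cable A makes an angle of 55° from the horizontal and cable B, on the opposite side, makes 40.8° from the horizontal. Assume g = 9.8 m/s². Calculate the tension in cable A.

Weight W = 179 × 9.8 = 1754 N acts straight down.
Horizontal: T_A cos 55° = T_B cos 40.8°  →  T_B = 0.7577 T_A.
Vertical: T_A sin 55° + T_B sin 40.8° = 1754.
Substituting the horizontal relation into the vertical equation gives 1.314 T_A = 1754, so T_A = 1335 N.

T_A ≈ 1330 N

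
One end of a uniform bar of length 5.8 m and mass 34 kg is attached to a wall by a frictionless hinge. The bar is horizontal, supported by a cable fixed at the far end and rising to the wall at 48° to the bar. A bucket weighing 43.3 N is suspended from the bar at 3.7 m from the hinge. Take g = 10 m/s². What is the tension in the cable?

Take torques about the hinge: T sin 48° · 5.8 = 34×10×2.9 + 43.3×3.7 = 1146.2 N·m.
So T = 1146.2 / (0.7431 × 5.8) = 265.93 N.

T ≈ 266 N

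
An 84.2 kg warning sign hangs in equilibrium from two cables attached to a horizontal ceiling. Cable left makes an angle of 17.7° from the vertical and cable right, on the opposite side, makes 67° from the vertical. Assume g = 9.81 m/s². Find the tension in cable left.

Angles from the horizontal: cable left is 90° − 17.7° = 72.3°, cable right is 90° − 67° = 23°.
Weight W = 84.2 × 9.81 = 826 N acts straight down.
Horizontal: T_left cos 72.3° = T_right cos 23°  →  T_right = 0.3303 T_left.
Vertical: T_left sin 72.3° + T_right sin 23° = 826.
Substituting the horizontal relation into the vertical equation gives 1.082 T_left = 826, so T_left = 763.6 N.

T_left ≈ 764 N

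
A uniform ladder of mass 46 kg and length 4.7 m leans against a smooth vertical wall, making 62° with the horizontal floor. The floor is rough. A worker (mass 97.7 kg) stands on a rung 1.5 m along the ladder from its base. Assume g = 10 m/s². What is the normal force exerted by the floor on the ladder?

N_floor ≈ 1440 N

ΣF_y = 0: N_floor = 46×10 + 97.7×10 = 1437 N.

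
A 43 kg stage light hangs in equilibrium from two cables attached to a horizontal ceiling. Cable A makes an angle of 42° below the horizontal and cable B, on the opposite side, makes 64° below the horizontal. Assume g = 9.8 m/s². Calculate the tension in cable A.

T_A ≈ 192 N

Weight W = 43 × 9.8 = 421.4 N acts straight down.
Horizontal: T_A cos 42° = T_B cos 64°  →  T_B = 1.695 T_A.
Vertical: T_A sin 42° + T_B sin 64° = 421.4.
Substituting the horizontal relation into the vertical equation gives 2.193 T_A = 421.4, so T_A = 192.2 N.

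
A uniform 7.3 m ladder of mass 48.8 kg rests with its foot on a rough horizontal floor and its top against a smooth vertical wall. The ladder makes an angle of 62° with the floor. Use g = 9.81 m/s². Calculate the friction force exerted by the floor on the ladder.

f ≈ 127 N

Torques about the foot: N_wall · 7.3 sin 62° = 48.8×9.81×3.65 cos 62° → N_wall = 127.27 N.
ΣF_x = 0: f_floor = N_wall = 127.27 N.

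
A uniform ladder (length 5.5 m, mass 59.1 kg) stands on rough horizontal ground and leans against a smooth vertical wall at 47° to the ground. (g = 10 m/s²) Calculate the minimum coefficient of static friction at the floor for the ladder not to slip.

μ_min ≈ 0.466

ΣF_y = 0: N_floor = 59.1×10 = 591 N.
Torques about the foot: N_wall · 5.5 sin 47° = 59.1×10×2.75 cos 47° → N_wall = 275.56 N.
ΣF_x = 0: f_floor = N_wall = 275.56 N.
μ_min = f_floor / N_floor = 275.56 / 591 = 0.4663.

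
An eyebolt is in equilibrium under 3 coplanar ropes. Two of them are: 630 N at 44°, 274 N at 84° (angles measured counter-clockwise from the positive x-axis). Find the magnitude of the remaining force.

Sum the known components: ΣF_x = 481.8 N, ΣF_y = 710.1 N.
For equilibrium the remaining force must supply (−ΣF_x, −ΣF_y) = (-481.8, -710.1) N.
Magnitude = √((-481.8)² + (-710.1)²) = 858.2 N; direction = atan2(-710.1, -481.8) = 235.8°.

F ≈ 858 N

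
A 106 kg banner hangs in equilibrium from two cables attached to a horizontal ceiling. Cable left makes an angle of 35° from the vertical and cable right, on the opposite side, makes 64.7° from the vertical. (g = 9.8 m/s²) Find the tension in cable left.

Angles from the horizontal: cable left is 90° − 35° = 55°, cable right is 90° − 64.7° = 25.3°.
Weight W = 106 × 9.8 = 1039 N acts straight down.
Horizontal: T_left cos 55° = T_right cos 25.3°  →  T_right = 0.6344 T_left.
Vertical: T_left sin 55° + T_right sin 25.3° = 1039.
Substituting the horizontal relation into the vertical equation gives 1.09 T_left = 1039, so T_left = 952.8 N.

T_left ≈ 953 N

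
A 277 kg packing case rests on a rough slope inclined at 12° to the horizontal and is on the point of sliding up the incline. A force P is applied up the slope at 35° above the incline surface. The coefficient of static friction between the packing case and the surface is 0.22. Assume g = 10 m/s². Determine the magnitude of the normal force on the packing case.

N ≈ 2000 N

On the verge of sliding up the incline, friction equals μN and acts down the slope.
Perpendicular: N + P sin 35° = W cos 12° = 2709 N.
Along incline: P cos 35° = W sin 12° + μN  with W sin 12° = 575.9 N.
Solving the pair for P and N: P = 1240 N, N = 1998 N (and f = μN = 439.6 N).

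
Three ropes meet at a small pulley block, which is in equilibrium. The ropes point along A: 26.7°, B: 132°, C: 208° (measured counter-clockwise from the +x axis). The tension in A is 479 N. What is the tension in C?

T_C ≈ 476 N

Resolve: ΣF_x = 479 cos 26.7° + T_B cos 132° + T_C cos 208° = 0.
        ΣF_y = 479 sin 26.7° + T_B sin 132° + T_C sin 208° = 0.
The known terms sum to (427.9, 215.2) N, so -0.6691 T_B − 0.8829 T_C = -427.9 and 0.7431 T_B − 0.4695 T_C = -215.2.
Solving simultaneously: T_B = 11.20 N, T_C = 476.2 N.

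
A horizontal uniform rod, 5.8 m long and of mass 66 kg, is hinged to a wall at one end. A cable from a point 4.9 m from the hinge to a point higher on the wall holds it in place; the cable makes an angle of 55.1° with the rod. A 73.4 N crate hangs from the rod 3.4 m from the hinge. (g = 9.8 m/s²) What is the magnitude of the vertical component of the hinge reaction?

|H_y| ≈ 286 N

Take torques about the hinge: T sin 55.1° · 4.9 = 66×9.8×2.9 + 73.4×3.4 = 2125.3 N·m.
So T = 2125.3 / (0.8202 × 4.9) = 528.84 N.
ΣF_y = 0: H_y = (66×9.8 + 73.4) − T sin 55.1° = 720.2 − 433.73 = 286.47 N.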